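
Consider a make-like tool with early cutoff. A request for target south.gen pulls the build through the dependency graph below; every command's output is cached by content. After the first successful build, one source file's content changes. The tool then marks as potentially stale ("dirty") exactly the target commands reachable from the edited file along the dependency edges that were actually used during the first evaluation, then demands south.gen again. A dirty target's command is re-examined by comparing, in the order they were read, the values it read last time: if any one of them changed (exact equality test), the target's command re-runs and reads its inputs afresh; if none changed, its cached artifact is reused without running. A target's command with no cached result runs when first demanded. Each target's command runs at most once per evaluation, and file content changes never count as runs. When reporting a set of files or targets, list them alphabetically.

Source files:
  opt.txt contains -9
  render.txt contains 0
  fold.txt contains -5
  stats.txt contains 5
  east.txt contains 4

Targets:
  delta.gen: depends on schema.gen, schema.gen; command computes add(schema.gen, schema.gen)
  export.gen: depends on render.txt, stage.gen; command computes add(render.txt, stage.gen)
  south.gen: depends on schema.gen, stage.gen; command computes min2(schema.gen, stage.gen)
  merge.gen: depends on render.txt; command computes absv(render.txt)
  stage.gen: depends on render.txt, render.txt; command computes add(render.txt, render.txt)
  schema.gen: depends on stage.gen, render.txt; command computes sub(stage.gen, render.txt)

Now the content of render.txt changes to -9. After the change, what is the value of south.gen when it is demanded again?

First demand of the output computes:
  stage.gen = add(0, 0) = 0
  schema.gen = sub(0, 0) = 0
  south.gen = min2(0, 0) = 0

After the edit, cleaning proceeds:
  stage.gen: a read changed (render.txt 0->-9; render.txt 0->-9) — executes, giving -18.
  schema.gen: a read changed (stage.gen 0->-18; render.txt 0->-9) — executes, giving -9.
  south.gen: a read changed (schema.gen 0->-9; stage.gen 0->-18) — executes, giving -18.

Demanding south.gen again yields -18.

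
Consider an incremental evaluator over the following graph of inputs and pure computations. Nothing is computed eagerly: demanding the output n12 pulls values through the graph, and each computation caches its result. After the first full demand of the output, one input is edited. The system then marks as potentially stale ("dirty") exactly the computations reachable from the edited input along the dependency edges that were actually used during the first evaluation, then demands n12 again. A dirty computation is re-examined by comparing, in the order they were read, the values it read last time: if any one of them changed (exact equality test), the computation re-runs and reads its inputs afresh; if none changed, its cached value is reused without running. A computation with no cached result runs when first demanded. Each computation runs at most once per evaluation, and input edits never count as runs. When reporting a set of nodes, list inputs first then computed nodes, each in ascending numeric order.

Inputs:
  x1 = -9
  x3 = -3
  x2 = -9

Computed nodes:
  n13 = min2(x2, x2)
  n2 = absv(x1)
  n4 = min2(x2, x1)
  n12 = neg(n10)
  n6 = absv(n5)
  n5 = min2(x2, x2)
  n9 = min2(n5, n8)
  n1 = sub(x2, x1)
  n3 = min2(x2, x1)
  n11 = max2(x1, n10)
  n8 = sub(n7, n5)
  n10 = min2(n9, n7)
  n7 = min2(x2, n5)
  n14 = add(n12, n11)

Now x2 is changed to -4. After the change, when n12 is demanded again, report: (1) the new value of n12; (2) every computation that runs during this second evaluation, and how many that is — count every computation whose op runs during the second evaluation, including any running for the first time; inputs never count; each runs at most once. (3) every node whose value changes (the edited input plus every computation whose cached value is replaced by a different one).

Initial pass — values computed on the first demand:
  n5 = min2(-9, -9) = -9
  n7 = min2(-9, -9) = -9
  n8 = sub(-9, -9) = 0
  n9 = min2(-9, 0) = -9
  n10 = min2(-9, -9) = -9
  n12 = neg(-9) = 9

Second demand — change propagation:
  n5: re-runs because x2 -9->-4; x2 -9->-4; new result -4.
  n7: re-runs because x2 -9->-4; n5 -9->-4; new result -4.
  n8: re-runs because n7 -9->-4; n5 -9->-4; new result 0 (unchanged).
  n9: re-runs because n5 -9->-4; new result -4.
  n10: re-runs because n9 -9->-4; n7 -9->-4; new result -4.
  n12: re-runs because n10 -9->-4; new result 4.

n12 now evaluates to 4.
Run set: n5, n7, n8, n9, n10, n12 (6 run).
Changed values: x2, n5, n7, n9, n10, n12.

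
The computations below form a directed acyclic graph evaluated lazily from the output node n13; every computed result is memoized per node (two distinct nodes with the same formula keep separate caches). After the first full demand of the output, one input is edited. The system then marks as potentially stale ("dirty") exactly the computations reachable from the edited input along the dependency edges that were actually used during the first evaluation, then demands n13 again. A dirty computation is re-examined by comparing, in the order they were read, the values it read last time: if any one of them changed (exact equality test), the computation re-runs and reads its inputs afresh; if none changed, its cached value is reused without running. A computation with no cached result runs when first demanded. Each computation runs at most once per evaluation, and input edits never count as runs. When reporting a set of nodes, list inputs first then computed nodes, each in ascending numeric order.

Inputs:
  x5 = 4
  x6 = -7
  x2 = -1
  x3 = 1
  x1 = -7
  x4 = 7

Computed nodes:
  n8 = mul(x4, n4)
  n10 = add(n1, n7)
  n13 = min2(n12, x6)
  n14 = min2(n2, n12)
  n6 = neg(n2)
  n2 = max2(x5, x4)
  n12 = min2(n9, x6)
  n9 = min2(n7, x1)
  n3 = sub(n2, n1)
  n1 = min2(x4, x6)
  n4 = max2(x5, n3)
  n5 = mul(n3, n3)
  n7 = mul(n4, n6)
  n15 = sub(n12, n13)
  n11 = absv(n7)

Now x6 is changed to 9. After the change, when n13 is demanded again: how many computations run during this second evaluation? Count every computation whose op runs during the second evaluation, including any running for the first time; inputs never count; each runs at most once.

7 computations run: n1, n3, n4, n7, n9, n12, n13.

First demand of the output computes:
  n1 = min2(7, -7) = -7
  n2 = max2(4, 7) = 7
  n3 = sub(7, -7) = 14
  n4 = max2(4, 14) = 14
  n6 = neg(7) = -7
  n7 = mul(14, -7) = -98
  n9 = min2(-98, -7) = -98
  n12 = min2(-98, -7) = -98
  n13 = min2(-98, -7) = -98

After the edit, cleaning proceeds:
  n1: a read changed (x6 -7->9) — executes, giving 7.
  n3: a read changed (n1 -7->7) — executes, giving 0.
  n4: a read changed (n3 14->0) — executes, giving 4.
  n7: a read changed (n4 14->4) — executes, giving -28.
  n9: a read changed (n7 -98->-28) — executes, giving -28.
  n12: a read changed (n9 -98->-28; x6 -7->9) — executes, giving -28.
  n13: a read changed (n12 -98->-28; x6 -7->9) — executes, giving -28.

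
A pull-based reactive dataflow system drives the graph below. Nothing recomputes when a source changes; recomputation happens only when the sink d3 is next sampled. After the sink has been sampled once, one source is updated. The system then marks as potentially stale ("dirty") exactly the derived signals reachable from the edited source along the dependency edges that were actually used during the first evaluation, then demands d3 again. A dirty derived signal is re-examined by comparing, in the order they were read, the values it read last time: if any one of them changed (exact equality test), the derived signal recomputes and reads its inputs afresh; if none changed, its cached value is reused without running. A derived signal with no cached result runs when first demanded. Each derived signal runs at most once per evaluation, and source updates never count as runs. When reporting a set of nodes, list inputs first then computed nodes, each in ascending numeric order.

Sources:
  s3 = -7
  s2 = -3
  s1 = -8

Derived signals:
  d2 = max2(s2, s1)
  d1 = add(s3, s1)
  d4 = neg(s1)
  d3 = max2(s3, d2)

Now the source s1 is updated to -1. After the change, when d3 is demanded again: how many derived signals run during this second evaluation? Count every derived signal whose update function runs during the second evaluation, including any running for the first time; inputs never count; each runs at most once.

Derived signals that run: d2, d3 — 2 in total.

First evaluation (everything demanded from the output):
  d2 = max2(-3, -8) = -3
  d3 = max2(-7, -3) = -3

Propagation after the edit:
  d2: runs — s1 -8->-1; result -1.
  d3: runs — d2 -3->-1; result -1.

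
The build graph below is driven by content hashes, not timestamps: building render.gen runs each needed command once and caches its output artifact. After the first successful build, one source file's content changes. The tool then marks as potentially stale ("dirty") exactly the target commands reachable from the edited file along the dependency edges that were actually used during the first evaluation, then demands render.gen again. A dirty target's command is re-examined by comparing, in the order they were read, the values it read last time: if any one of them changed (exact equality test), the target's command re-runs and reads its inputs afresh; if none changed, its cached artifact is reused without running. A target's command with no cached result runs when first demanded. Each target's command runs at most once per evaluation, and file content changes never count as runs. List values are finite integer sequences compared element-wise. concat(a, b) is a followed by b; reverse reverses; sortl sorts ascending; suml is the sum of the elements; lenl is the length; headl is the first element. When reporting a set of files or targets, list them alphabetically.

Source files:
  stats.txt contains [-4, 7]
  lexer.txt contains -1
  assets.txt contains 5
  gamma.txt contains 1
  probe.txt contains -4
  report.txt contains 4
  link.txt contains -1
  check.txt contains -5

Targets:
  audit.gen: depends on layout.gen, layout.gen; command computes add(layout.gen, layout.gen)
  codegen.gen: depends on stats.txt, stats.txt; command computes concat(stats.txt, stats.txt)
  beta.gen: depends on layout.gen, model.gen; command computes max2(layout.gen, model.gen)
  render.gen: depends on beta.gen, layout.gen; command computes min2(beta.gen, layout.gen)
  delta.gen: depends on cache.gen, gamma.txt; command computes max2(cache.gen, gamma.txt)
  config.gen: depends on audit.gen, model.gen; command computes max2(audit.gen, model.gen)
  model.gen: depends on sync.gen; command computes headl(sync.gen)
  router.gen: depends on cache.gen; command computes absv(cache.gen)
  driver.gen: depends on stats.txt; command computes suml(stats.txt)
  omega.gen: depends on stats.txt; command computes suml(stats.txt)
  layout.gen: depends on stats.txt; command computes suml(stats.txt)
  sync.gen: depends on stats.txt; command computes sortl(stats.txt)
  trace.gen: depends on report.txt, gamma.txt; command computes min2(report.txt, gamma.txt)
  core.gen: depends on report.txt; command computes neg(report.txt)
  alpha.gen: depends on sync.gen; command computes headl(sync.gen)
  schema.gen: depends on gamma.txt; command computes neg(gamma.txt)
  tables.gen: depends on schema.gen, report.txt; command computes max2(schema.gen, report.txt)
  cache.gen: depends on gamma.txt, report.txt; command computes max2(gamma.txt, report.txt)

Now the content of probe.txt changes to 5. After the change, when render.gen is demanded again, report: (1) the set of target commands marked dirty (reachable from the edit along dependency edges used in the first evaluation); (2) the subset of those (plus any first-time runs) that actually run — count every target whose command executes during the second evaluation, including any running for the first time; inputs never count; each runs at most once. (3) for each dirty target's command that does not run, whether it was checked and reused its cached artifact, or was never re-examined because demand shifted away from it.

Dirty set: none.
Run set: none (0 run).
All dirty target commands ended up running.
The important point: nothing the output needs ever reads probe.txt, so the edit is invisible to it.

Initial pass — values computed on the first demand:
  layout.gen = suml([-4, 7]) = 3
  sync.gen = sortl([-4, 7]) = [-4, 7]
  model.gen = headl([-4, 7]) = -4
  beta.gen = max2(3, -4) = 3
  render.gen = min2(3, 3) = 3

Second demand — change propagation:
  no demanded computation ever read probe.txt, so the edit dirties nothing and nothing runs.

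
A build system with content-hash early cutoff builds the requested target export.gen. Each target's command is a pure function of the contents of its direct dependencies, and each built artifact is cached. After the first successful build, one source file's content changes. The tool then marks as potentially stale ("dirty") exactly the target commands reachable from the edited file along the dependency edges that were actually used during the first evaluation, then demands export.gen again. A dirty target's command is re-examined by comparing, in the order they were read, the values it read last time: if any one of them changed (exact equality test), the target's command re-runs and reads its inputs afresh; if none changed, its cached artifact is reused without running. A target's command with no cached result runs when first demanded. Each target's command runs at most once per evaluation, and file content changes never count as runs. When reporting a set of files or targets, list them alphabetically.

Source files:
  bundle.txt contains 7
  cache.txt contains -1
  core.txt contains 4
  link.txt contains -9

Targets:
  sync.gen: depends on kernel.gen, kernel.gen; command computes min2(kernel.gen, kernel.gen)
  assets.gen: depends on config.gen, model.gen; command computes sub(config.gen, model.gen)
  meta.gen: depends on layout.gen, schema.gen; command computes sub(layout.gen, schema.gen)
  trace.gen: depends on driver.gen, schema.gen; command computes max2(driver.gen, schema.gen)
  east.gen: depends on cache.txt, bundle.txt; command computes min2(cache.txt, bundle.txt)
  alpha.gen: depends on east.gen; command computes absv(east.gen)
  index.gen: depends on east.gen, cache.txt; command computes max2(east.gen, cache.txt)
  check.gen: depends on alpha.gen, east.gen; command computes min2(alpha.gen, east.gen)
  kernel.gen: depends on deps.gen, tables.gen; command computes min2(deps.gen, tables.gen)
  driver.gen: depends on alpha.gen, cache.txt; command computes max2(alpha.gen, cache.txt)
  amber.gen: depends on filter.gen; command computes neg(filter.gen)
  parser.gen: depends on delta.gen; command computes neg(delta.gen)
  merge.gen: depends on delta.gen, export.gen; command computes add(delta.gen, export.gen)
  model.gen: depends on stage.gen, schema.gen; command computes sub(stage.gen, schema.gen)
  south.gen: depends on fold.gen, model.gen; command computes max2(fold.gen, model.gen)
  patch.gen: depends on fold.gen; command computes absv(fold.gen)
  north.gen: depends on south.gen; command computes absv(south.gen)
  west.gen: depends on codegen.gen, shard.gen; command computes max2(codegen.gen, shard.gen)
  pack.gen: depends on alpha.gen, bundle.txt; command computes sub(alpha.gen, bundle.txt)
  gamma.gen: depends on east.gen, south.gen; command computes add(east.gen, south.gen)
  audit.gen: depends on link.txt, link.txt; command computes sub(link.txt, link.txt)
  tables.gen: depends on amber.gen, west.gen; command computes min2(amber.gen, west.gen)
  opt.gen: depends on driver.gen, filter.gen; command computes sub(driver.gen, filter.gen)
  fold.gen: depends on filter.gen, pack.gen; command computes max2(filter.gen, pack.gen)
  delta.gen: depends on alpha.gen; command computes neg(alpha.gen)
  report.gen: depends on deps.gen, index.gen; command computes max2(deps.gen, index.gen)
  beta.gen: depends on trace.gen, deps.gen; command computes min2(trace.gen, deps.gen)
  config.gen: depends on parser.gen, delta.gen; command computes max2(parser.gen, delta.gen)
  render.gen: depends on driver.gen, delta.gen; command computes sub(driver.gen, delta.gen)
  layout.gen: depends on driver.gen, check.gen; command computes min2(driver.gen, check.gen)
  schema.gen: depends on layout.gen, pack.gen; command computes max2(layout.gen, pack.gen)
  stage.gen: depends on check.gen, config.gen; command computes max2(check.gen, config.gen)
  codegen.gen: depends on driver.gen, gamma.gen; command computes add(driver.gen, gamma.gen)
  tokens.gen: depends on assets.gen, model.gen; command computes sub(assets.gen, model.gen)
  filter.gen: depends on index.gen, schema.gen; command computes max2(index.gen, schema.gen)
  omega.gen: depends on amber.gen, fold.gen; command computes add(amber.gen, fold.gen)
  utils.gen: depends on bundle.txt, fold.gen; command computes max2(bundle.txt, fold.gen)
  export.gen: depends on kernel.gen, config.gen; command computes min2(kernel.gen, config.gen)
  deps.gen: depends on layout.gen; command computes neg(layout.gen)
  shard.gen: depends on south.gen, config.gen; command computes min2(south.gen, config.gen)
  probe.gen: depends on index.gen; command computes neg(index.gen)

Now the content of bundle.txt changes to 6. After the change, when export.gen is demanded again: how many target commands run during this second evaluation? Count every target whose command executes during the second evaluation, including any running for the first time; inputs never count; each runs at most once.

Target commands that run: east.gen, fold.gen, pack.gen, schema.gen — 4 in total.
Key observation: the cutoff stops propagation at index.gen — its inputs' values are unchanged, so it reuses its cache.

First evaluation (everything demanded from the output):
  east.gen = min2(-1, 7) = -1
  alpha.gen = absv(-1) = 1
  check.gen = min2(1, -1) = -1
  delta.gen = neg(1) = -1
  driver.gen = max2(1, -1) = 1
  index.gen = max2(-1, -1) = -1
  layout.gen = min2(1, -1) = -1
  deps.gen = neg(-1) = 1
  pack.gen = sub(1, 7) = -6
  parser.gen = neg(-1) = 1
  config.gen = max2(1, -1) = 1
  schema.gen = max2(-1, -6) = -1
  filter.gen = max2(-1, -1) = -1
  amber.gen = neg(-1) = 1
  fold.gen = max2(-1, -6) = -1
  stage.gen = max2(-1, 1) = 1
  model.gen = sub(1, -1) = 2
  south.gen = max2(-1, 2) = 2
  gamma.gen = add(-1, 2) = 1
  codegen.gen = add(1, 1) = 2
  shard.gen = min2(2, 1) = 1
  west.gen = max2(2, 1) = 2
  tables.gen = min2(1, 2) = 1
  kernel.gen = min2(1, 1) = 1
  export.gen = min2(1, 1) = 1

Propagation after the edit:
  east.gen: runs — bundle.txt 7->6; result -1 (same value as before).
  alpha.gen: checked — values it read are unchanged (east.gen unchanged); reused cached 1 without running.
  check.gen: checked — values it read are unchanged (alpha.gen unchanged, east.gen unchanged); reused cached -1 without running.
  delta.gen: checked — values it read are unchanged (alpha.gen unchanged); reused cached -1 without running.
  driver.gen: checked — values it read are unchanged (alpha.gen unchanged, cache.txt unchanged); reused cached 1 without running.
  index.gen: checked — values it read are unchanged (east.gen unchanged, cache.txt unchanged); reused cached -1 without running.
  layout.gen: checked — values it read are unchanged (driver.gen unchanged, check.gen unchanged); reused cached -1 without running.
  deps.gen: checked — values it read are unchanged (layout.gen unchanged); reused cached 1 without running.
  pack.gen: runs — bundle.txt 7->6; result -5.
  parser.gen: checked — values it read are unchanged (delta.gen unchanged); reused cached 1 without running.
  config.gen: checked — values it read are unchanged (parser.gen unchanged, delta.gen unchanged); reused cached 1 without running.
  schema.gen: runs — pack.gen -6->-5; result -1 (same value as before).
  filter.gen: checked — values it read are unchanged (index.gen unchanged, schema.gen unchanged); reused cached -1 without running.
  amber.gen: checked — values it read are unchanged (filter.gen unchanged); reused cached 1 without running.
  fold.gen: runs — pack.gen -6->-5; result -1 (same value as before).
  stage.gen: checked — values it read are unchanged (check.gen unchanged, config.gen unchanged); reused cached 1 without running.
  model.gen: checked — values it read are unchanged (stage.gen unchanged, schema.gen unchanged); reused cached 2 without running.
  south.gen: checked — values it read are unchanged (fold.gen unchanged, model.gen unchanged); reused cached 2 without running.
  gamma.gen: checked — values it read are unchanged (east.gen unchanged, south.gen unchanged); reused cached 1 without running.
  codegen.gen: checked — values it read are unchanged (driver.gen unchanged, gamma.gen unchanged); reused cached 2 without running.
  shard.gen: checked — values it read are unchanged (south.gen unchanged, config.gen unchanged); reused cached 1 without running.
  west.gen: checked — values it read are unchanged (codegen.gen unchanged, shard.gen unchanged); reused cached 2 without running.
  tables.gen: checked — values it read are unchanged (amber.gen unchanged, west.gen unchanged); reused cached 1 without running.
  kernel.gen: checked — values it read are unchanged (deps.gen unchanged, tables.gen unchanged); reused cached 1 without running.
  export.gen: checked — values it read are unchanged (kernel.gen unchanged, config.gen unchanged); reused cached 1 without running.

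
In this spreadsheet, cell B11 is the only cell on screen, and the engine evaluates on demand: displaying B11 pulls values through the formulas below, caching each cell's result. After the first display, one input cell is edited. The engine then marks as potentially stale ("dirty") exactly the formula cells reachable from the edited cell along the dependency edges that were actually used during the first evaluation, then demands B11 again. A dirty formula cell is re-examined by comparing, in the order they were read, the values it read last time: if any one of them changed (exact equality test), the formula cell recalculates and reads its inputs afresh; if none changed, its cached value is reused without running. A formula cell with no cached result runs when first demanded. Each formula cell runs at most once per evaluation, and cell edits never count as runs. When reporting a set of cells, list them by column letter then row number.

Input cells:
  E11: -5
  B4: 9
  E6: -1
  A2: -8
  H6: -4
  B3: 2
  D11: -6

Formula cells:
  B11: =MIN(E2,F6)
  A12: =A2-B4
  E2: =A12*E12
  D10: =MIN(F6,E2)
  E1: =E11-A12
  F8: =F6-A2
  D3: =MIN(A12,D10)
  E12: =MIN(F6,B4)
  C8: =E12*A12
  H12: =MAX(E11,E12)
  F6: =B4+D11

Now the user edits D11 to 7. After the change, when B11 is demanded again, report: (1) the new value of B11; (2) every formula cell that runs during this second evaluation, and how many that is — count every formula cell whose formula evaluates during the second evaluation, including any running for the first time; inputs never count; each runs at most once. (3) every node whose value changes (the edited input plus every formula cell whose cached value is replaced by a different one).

B11 now evaluates to -153.
Run set: B11, E2, E12, F6 (4 run).
Changed values: B11, D11, E2, E12, F6.

Initial pass — values computed on the first demand:
  A12 = -8 - 9 = -17
  F6 = 9 + -6 = 3
  E12 = MIN(3, 9) = 3
  E2 = -17 * 3 = -51
  B11 = MIN(-51, 3) = -51

Second demand — change propagation:
  F6: re-runs because D11 -6->7; new result 16.
  E12: re-runs because F6 3->16; new result 9.
  E2: re-runs because E12 3->9; new result -153.
  B11: re-runs because E2 -51->-153; F6 3->16; new result -153.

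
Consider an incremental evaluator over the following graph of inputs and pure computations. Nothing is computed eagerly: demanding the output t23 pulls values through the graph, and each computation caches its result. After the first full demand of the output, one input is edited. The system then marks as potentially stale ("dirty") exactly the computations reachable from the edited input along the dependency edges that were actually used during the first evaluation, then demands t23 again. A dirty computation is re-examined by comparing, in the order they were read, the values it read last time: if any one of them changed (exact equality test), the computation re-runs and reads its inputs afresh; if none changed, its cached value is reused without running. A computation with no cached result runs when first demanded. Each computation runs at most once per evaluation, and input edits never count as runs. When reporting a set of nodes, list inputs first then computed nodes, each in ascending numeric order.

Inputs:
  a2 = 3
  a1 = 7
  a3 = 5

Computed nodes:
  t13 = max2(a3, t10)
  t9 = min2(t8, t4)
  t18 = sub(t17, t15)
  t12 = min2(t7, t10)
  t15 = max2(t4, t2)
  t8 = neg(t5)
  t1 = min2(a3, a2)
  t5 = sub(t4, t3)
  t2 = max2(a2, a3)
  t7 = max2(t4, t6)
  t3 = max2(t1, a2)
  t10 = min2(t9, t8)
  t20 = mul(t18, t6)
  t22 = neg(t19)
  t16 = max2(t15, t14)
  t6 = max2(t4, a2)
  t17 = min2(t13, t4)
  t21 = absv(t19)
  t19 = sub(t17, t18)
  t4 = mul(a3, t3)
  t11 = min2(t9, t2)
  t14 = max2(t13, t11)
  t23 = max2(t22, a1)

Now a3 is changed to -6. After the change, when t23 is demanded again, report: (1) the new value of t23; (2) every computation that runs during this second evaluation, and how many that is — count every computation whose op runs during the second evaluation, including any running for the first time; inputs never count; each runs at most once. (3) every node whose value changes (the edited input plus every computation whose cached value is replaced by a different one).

Initial pass — values computed on the first demand:
  t1 = min2(5, 3) = 3
  t2 = max2(3, 5) = 5
  t3 = max2(3, 3) = 3
  t4 = mul(5, 3) = 15
  t5 = sub(15, 3) = 12
  t8 = neg(12) = -12
  t9 = min2(-12, 15) = -12
  t10 = min2(-12, -12) = -12
  t13 = max2(5, -12) = 5
  t15 = max2(15, 5) = 15
  t17 = min2(5, 15) = 5
  t18 = sub(5, 15) = -10
  t19 = sub(5, -10) = 15
  t22 = neg(15) = -15
  t23 = max2(-15, 7) = 7

Second demand — change propagation:
  t1: re-runs because a3 5->-6; new result -6.
  t2: re-runs because a3 5->-6; new result 3.
  t3: re-runs because t1 3->-6; new result 3 (unchanged).
  t4: re-runs because a3 5->-6; new result -18.
  t5: re-runs because t4 15->-18; new result -21.
  t8: re-runs because t5 12->-21; new result 21.
  t9: re-runs because t8 -12->21; t4 15->-18; new result -18.
  t10: re-runs because t9 -12->-18; t8 -12->21; new result -18.
  t13: re-runs because a3 5->-6; t10 -12->-18; new result -6.
  t15: re-runs because t4 15->-18; t2 5->3; new result 3.
  t17: re-runs because t13 5->-6; t4 15->-18; new result -18.
  t18: re-runs because t17 5->-18; t15 15->3; new result -21.
  t19: re-runs because t17 5->-18; t18 -10->-21; new result 3.
  t22: re-runs because t19 15->3; new result -3.
  t23: re-runs because t22 -15->-3; new result 7 (unchanged).

t23 now evaluates to 7.
Run set: t1, t2, t3, t4, t5, t8, t9, t10, t13, t15, t17, t18, t19, t22, t23 (15 run).
Changed values: a3, t1, t2, t4, t5, t8, t9, t10, t13, t15, t17, t18, t19, t22.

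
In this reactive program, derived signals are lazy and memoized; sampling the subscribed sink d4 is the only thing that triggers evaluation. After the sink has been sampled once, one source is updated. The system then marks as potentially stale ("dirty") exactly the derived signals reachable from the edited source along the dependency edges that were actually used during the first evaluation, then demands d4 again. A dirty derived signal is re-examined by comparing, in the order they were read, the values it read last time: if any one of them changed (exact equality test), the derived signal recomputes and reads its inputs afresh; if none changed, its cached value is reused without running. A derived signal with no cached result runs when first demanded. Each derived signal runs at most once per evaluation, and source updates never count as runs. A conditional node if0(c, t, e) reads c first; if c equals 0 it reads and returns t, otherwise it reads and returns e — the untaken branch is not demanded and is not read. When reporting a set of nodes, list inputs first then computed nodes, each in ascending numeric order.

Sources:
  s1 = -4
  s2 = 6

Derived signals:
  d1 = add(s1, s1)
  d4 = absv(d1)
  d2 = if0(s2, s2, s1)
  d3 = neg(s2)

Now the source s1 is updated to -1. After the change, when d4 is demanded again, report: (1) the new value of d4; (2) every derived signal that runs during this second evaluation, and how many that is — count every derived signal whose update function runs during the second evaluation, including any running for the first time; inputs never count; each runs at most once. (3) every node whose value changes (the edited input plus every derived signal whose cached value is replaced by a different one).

Demanding d4 again yields 2.
2 derived signals run: d1, d4.
The nodes whose values change: s1, d1, d4.

First demand of the output computes:
  d1 = add(-4, -4) = -8
  d4 = absv(-8) = 8

After the edit, cleaning proceeds:
  d1: a read changed (s1 -4->-1; s1 -4->-1) — executes, giving -2.
  d4: a read changed (d1 -8->-2) — executes, giving 2.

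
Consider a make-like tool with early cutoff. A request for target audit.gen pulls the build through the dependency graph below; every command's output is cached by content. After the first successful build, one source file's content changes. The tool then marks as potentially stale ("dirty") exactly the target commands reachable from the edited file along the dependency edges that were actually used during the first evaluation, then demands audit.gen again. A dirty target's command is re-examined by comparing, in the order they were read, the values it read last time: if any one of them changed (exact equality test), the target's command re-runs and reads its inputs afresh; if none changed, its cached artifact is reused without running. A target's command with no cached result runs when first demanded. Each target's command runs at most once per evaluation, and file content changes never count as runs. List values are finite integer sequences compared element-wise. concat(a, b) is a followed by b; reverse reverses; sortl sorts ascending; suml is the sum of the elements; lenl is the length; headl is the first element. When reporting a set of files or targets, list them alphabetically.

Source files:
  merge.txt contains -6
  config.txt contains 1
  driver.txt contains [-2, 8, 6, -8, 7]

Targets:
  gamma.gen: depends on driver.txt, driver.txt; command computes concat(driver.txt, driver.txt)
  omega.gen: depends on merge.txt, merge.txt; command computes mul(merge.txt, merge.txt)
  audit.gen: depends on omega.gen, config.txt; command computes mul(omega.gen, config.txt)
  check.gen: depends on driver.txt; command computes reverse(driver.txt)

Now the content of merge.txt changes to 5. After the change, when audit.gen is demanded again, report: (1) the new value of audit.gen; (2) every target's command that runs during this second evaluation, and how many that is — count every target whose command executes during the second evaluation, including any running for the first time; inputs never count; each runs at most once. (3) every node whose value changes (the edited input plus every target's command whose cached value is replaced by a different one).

First demand of the output computes:
  omega.gen = mul(-6, -6) = 36
  audit.gen = mul(36, 1) = 36

After the edit, cleaning proceeds:
  omega.gen: a read changed (merge.txt -6->5; merge.txt -6->5) — executes, giving 25.
  audit.gen: a read changed (omega.gen 36->25) — executes, giving 25.

Demanding audit.gen again yields 25.
2 target commands run: audit.gen, omega.gen.
The nodes whose values change: audit.gen, merge.txt, omega.gen.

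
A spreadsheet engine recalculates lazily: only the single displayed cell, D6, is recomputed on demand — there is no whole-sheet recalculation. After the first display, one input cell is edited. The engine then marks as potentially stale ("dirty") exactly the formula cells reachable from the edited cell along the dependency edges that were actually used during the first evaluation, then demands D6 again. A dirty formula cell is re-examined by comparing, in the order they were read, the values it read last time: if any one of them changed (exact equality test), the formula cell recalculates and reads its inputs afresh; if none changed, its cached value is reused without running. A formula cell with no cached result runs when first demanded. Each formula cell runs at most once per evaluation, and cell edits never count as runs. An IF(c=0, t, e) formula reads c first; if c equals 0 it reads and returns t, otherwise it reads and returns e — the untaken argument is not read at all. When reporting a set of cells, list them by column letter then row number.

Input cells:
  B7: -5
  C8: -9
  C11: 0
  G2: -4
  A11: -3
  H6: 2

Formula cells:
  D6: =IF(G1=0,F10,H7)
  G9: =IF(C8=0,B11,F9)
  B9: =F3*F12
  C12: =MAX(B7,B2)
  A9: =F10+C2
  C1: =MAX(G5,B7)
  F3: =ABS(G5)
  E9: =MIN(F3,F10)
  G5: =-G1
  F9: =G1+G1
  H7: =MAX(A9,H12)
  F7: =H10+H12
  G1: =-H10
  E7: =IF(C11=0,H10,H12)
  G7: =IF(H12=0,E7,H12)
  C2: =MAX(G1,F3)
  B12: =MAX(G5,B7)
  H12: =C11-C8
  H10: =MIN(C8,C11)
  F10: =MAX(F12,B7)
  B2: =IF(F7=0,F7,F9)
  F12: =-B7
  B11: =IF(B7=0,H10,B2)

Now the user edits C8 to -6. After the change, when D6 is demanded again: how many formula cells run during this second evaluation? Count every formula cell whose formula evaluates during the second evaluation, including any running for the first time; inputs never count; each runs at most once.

Formula cells that run: A9, C2, D6, F3, G1, G5, H7, H10, H12 — 9 in total.

First evaluation (everything demanded from the output):
  F12 = -(-5) = 5
  F10 = MAX(5, -5) = 5
  H10 = MIN(-9, 0) = -9
  G1 = -(-9) = 9
  G5 = -(9) = -9
  F3 = ABS(-9) = 9
  C2 = MAX(9, 9) = 9
  A9 = 5 + 9 = 14
  H12 = 0 - -9 = 9
  H7 = MAX(14, 9) = 14
  D6 = IF(G1=0: G1=9 -> else branch H7) = 14

Propagation after the edit:
  H10: runs — C8 -9->-6; result -6.
  G1: runs — H10 -9->-6; result 6.
  G5: runs — G1 9->6; result -6.
  F3: runs — G5 -9->-6; result 6.
  C2: runs — G1 9->6; F3 9->6; result 6.
  A9: runs — C2 9->6; result 11.
  H12: runs — C8 -9->-6; result 6.
  H7: runs — A9 14->11; H12 9->6; result 11.
  D6: runs — G1 9->6; H7 14->11; result 11.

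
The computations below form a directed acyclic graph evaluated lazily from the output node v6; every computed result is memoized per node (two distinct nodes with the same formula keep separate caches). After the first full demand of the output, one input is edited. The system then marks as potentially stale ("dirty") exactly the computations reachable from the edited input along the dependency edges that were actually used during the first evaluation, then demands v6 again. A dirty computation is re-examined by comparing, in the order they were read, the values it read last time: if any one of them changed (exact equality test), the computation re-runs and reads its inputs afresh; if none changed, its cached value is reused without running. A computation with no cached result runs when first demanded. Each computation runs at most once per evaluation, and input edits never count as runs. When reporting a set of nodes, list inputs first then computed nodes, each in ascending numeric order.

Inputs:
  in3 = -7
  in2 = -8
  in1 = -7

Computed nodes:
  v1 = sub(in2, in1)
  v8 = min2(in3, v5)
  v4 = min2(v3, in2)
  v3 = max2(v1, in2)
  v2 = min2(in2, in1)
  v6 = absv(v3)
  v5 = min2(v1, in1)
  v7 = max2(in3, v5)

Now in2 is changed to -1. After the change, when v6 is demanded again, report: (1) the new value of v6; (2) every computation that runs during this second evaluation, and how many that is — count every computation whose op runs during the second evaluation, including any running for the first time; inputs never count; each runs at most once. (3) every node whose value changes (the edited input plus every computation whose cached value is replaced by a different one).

Demanding v6 again yields 6.
3 computations run: v1, v3, v6.
The nodes whose values change: in2, v1, v3, v6.

First demand of the output computes:
  v1 = sub(-8, -7) = -1
  v3 = max2(-1, -8) = -1
  v6 = absv(-1) = 1

After the edit, cleaning proceeds:
  v1: a read changed (in2 -8->-1) — executes, giving 6.
  v3: a read changed (v1 -1->6; in2 -8->-1) — executes, giving 6.
  v6: a read changed (v3 -1->6) — executes, giving 6.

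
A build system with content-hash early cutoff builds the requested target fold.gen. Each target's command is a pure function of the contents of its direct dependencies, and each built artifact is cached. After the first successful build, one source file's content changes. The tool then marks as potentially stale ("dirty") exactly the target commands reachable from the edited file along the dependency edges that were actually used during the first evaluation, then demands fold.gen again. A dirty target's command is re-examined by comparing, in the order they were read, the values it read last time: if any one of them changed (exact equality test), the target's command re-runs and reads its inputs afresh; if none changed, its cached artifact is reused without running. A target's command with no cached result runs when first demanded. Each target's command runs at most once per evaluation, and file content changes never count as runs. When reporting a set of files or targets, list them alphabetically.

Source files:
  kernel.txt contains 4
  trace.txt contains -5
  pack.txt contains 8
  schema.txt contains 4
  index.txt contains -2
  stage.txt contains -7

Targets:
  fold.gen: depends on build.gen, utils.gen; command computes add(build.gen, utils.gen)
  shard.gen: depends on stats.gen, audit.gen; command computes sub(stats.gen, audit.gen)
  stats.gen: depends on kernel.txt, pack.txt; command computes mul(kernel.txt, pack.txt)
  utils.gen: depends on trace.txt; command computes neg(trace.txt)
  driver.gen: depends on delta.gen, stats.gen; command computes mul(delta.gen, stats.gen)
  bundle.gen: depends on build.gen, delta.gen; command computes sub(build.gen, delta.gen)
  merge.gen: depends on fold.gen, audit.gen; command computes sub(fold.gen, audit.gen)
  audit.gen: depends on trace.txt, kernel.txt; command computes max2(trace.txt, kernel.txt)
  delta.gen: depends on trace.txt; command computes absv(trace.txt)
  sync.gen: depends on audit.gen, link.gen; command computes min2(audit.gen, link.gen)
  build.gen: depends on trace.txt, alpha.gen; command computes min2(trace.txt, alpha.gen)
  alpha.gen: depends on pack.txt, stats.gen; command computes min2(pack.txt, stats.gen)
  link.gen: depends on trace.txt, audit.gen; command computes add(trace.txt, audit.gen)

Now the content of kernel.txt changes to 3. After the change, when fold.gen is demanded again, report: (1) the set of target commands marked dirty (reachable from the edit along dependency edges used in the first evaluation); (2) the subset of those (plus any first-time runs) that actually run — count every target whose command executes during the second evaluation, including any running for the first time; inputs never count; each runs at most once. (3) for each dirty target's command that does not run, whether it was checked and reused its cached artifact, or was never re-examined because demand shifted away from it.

Marked dirty: alpha.gen, build.gen, fold.gen, stats.gen.
Target commands that run: alpha.gen, stats.gen — 2 in total.
Checked but reused from cache: build.gen, fold.gen.
Key observation: the change is absorbed at alpha.gen — it re-runs but produces the same value, and the output's value is unchanged.

First evaluation (everything demanded from the output):
  stats.gen = mul(4, 8) = 32
  alpha.gen = min2(8, 32) = 8
  build.gen = min2(-5, 8) = -5
  utils.gen = neg(-5) = 5
  fold.gen = add(-5, 5) = 0

Propagation after the edit:
  stats.gen: runs — kernel.txt 4->3; result 24.
  alpha.gen: runs — stats.gen 32->24; result 8 (same value as before).
  build.gen: checked — values it read are unchanged (trace.txt unchanged, alpha.gen unchanged); reused cached -5 without running.
  fold.gen: checked — values it read are unchanged (build.gen unchanged, utils.gen unchanged); reused cached 0 without running.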